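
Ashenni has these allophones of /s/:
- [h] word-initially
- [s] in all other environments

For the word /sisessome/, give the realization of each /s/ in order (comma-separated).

[h], [s], [s], [s]

Occurrence 1 (position 1): word-initially → [h].
Occurrence 2 (position 3): no conditioning environment matches → elsewhere allophone [s].
Occurrence 3 (position 5): no conditioning environment matches → elsewhere allophone [s].
Occurrence 4 (position 6): no conditioning environment matches → elsewhere allophone [s].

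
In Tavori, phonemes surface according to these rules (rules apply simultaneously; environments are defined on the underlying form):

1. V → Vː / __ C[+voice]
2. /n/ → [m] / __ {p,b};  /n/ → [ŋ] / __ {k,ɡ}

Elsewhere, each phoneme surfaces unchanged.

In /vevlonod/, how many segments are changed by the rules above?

Segments that undergo a rule: /e/ → [eː] (rule 1); /o/ → [oː] (rule 1); /o/ → [oː] (rule 1).
All other segments surface unchanged.

3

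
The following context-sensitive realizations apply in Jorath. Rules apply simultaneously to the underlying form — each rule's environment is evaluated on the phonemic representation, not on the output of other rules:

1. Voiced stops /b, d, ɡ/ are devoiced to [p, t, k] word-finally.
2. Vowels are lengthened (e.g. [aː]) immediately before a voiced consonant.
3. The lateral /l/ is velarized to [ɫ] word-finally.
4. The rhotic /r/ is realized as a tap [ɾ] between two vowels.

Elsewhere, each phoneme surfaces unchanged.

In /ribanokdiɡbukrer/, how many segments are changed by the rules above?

4

Segments that undergo a rule: /i/ → [iː] (rule 2); /a/ → [aː] (rule 2); /i/ → [iː] (rule 2); /e/ → [eː] (rule 2).
All other segments surface unchanged.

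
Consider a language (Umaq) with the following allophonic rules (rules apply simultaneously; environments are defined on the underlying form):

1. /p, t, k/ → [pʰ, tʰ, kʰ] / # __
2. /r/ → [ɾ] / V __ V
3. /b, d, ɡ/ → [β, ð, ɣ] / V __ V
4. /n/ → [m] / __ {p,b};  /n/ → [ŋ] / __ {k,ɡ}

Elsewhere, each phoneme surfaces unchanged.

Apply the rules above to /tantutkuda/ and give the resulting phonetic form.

[tʰantutkuða]

Rule 1 applies to /t/ (word-initial: word-initially) → [tʰ].
/n/ (between /a/ and /t/): rule 4 targets it, but not before a labial or velar stop → unchanged [n].
/t/ (between /n/ and /u/): rule 1 targets it, but not word-initially → unchanged [t].
/t/ (between /u/ and /k/): rule 1 targets it, but not word-initially → unchanged [t].
/k/ (between /t/ and /u/): rule 1 targets it, but not word-initially → unchanged [k].
Rule 3 applies to /d/ (between /u/ and /a/: between two vowels) → [ð].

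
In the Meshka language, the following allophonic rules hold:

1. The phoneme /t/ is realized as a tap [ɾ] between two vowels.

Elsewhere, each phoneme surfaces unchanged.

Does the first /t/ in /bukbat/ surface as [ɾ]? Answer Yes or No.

/t/ (word-final) is in the target of rule 1 but the environment (between two vowels) is not met → [t].
The actual realization is [t], not [ɾ].

No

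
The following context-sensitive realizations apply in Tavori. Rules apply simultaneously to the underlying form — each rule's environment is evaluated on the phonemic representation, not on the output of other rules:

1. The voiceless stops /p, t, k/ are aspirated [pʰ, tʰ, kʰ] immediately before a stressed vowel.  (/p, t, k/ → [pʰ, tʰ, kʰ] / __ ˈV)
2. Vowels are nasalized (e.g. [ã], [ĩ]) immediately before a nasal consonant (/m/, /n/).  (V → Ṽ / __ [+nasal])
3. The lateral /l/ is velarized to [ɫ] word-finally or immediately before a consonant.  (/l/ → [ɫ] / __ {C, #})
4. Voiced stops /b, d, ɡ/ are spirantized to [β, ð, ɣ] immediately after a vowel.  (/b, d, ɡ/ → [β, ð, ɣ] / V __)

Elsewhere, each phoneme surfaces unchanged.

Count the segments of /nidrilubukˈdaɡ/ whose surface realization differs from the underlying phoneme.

3

Segments that undergo a rule: /d/ → [ð] (rule 4); /b/ → [β] (rule 4); /ɡ/ → [ɣ] (rule 4).
All other segments surface unchanged.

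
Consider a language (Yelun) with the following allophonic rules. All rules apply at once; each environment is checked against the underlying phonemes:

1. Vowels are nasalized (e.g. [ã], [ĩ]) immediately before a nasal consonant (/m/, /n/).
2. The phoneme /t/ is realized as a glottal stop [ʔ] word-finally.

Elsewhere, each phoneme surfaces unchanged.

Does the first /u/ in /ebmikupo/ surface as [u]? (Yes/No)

Yes

/u/ (between /k/ and /p/) fails the environment for rule 1, so it stays [u].
The actual realization is [u], which matches [u].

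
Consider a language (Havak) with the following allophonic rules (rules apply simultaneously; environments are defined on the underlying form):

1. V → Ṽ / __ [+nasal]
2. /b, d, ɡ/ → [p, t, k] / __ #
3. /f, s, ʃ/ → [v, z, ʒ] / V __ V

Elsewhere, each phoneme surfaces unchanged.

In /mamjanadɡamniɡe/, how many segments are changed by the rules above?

Segments that undergo a rule: /a/ → [ã] (rule 1); /a/ → [ã] (rule 1); /a/ → [ã] (rule 1).
All other segments surface unchanged.

3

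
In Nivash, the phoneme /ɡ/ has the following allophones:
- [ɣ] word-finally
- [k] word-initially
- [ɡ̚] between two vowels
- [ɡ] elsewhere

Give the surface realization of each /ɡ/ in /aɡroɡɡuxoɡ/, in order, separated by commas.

Occurrence 1 (position 2): no conditioning environment matches → elsewhere allophone [ɡ].
Occurrence 2 (position 5): no conditioning environment matches → elsewhere allophone [ɡ].
Occurrence 3 (position 6): no conditioning environment matches → elsewhere allophone [ɡ].
Occurrence 4 (position 10): word-finally → [ɣ].

[ɡ], [ɡ], [ɡ], [ɣ]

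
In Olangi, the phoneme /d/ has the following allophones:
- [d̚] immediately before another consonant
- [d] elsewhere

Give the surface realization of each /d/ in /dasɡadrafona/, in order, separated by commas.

Occurrence 1 (position 1): no conditioning environment matches → elsewhere allophone [d].
Occurrence 2 (position 6): immediately before another consonant → [d̚].

[d], [d̚]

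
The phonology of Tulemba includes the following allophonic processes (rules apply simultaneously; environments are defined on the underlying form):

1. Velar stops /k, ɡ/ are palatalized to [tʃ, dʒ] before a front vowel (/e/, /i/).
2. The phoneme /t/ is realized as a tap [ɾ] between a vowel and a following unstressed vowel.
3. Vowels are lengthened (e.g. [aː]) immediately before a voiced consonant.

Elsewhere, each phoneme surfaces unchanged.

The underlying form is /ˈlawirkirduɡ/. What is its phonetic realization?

/l/ (word-initial) is unaffected → [l].
/a/ (between /l/ and /w/) occurs before a voiced consonant → [aː] by rule 3.
/w/ (between /a/ and /i/) is unaffected → [w].
/i/ (between /w/ and /r/) occurs before a voiced consonant → [iː] by rule 3.
/r/ stays [r].
Rule 1 applies to /k/ (between /r/ and /i/: before a front vowel) → [tʃ].
/i/ meets the environment for rule 3 (before a voiced consonant) → [iː].
/r/ — not in any rule's target class → [r].
/d/ (between /r/ and /u/): no rule targets it → [d].
/u/ (between /d/ and /ɡ/): before a voiced consonant, so rule 3 applies → [uː].
/ɡ/ (word-final) is in the target of rule 1 but the environment (before a front vowel) is not met → [ɡ].

[ˈlaːwiːrtʃiːrduːɡ]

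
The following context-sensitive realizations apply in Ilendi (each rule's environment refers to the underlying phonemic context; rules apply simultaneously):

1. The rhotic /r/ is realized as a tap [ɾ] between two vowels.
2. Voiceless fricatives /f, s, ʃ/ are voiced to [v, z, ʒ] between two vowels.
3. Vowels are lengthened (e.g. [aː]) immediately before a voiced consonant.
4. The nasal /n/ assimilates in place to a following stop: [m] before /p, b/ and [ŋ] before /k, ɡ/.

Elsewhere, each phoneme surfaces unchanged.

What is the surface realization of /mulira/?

/m/ stays [m].
/u/ (between /m/ and /l/) occurs before a voiced consonant → [uː] by rule 3.
/l/ — not in any rule's target class → [l].
/i/ (between /l/ and /r/): before a voiced consonant, so rule 3 applies → [iː].
Rule 1 applies to /r/ (between /i/ and /a/: between two vowels) → [ɾ].
/a/ (word-final) fails the environment for rule 3, so it stays [a].

[muːliːɾa]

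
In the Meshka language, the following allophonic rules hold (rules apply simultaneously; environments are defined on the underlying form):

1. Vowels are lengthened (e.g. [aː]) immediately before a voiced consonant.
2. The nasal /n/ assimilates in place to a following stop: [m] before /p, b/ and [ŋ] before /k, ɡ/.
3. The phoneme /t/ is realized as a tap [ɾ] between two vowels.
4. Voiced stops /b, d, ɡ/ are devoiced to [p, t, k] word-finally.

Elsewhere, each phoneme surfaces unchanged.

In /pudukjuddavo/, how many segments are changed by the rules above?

3

Segments that undergo a rule: /u/ → [uː] (rule 1); /u/ → [uː] (rule 1); /a/ → [aː] (rule 1).
All other segments surface unchanged.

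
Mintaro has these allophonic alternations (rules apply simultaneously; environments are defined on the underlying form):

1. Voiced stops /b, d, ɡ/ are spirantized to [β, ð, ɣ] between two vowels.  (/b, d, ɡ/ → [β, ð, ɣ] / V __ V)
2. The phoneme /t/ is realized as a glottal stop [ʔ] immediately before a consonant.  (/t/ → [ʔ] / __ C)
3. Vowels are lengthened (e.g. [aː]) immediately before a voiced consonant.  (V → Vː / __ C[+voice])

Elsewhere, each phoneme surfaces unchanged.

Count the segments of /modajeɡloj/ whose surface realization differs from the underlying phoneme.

Segments that undergo a rule: /o/ → [oː] (rule 3); /d/ → [ð] (rule 1); /a/ → [aː] (rule 3); /e/ → [eː] (rule 3); /o/ → [oː] (rule 3).
All other segments surface unchanged.

5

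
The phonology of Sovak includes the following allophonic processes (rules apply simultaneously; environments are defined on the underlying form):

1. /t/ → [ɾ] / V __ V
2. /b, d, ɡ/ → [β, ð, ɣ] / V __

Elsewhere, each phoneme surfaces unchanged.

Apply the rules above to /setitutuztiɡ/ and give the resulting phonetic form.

/t/ meets the environment for rule 1 (between two vowels) → [ɾ].
/t/ — between /i/ and /u/, between two vowels — surfaces as [ɾ] (rule 1).
/t/ (between /u/ and /u/) occurs between two vowels → [ɾ] by rule 1.
/t/ (between /z/ and /i/) fails the environment for rule 1, so it stays [t].
/ɡ/ (word-final): immediately after a vowel, so rule 2 applies → [ɣ].

[seɾiɾuɾuztiɣ]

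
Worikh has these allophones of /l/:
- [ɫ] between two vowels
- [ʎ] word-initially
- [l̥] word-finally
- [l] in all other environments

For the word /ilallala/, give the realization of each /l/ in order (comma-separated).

Occurrence 1 (position 2): between two vowels → [ɫ].
Occurrence 2 (position 4): no conditioning environment matches → elsewhere allophone [l].
Occurrence 3 (position 5): no conditioning environment matches → elsewhere allophone [l].
Occurrence 4 (position 7): between two vowels → [ɫ].

[ɫ], [l], [l], [ɫ]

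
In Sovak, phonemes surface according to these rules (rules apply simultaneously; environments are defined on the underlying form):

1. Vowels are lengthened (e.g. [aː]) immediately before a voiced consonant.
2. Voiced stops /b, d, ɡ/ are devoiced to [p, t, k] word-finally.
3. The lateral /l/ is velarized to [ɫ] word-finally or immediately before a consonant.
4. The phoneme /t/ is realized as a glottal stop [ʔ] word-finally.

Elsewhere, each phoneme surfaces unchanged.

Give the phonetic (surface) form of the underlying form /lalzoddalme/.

/l/ (word-initial) fails the environment for rule 3, so it stays [l].
Rule 1 applies to /a/ (between /l/ and /l/: before a voiced consonant) → [aː].
/l/ meets the environment for rule 3 (word-finally or immediately before a consonant) → [ɫ].
/z/ — not in any rule's target class → [z].
/o/ (between /z/ and /d/) occurs before a voiced consonant → [oː] by rule 1.
/d/ (between /o/ and /d/): rule 2 targets it, but not word-finally → unchanged [d].
/d/ (between /d/ and /a/) fails the environment for rule 2, so it stays [d].
/a/ (between /d/ and /l/) occurs before a voiced consonant → [aː] by rule 1.
/l/ — between /a/ and /m/, word-finally or immediately before a consonant — surfaces as [ɫ] (rule 3).
/m/ (between /l/ and /e/) is unaffected → [m].
/e/ (word-final) is in the target of rule 1 but the environment (before a voiced consonant) is not met → [e].

[laːɫzoːddaːɫme]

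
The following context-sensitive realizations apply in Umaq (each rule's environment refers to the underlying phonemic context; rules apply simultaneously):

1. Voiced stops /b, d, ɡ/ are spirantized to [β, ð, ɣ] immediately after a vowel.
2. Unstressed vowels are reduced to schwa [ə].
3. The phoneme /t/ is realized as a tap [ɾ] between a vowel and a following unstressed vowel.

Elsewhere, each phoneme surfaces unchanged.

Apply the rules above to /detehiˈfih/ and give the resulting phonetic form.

[dəɾəhəˈfih]

/d/ — word-initial; rule 1 does not apply here → [d].
Rule 2 applies to /e/ (between /d/ and /t/: in an unstressed syllable) → [ə].
/t/ (between /e/ and /e/): between a vowel and a following unstressed vowel, so rule 3 applies → [ɾ].
Rule 2 applies to /e/ (between /t/ and /h/: in an unstressed syllable) → [ə].
/h/ — not in any rule's target class → [h].
/i/ meets the environment for rule 2 (in an unstressed syllable) → [ə].
/f/ (between /i/ and /i/) is unaffected → [f].
/i/ — between /f/ and /h/; rule 2 does not apply here → [i].
/h/ (word-final): no rule targets it → [h].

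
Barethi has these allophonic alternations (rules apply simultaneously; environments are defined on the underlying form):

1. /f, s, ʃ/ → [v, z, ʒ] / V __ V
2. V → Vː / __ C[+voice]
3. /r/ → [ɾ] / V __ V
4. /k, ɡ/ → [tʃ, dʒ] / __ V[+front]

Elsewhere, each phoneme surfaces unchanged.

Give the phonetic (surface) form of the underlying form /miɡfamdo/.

[miːɡfaːmdo]

/m/ stays [m].
/i/ — between /m/ and /ɡ/, before a voiced consonant — surfaces as [iː] (rule 2).
/ɡ/ — between /i/ and /f/; rule 4 does not apply here → [ɡ].
/f/ — between /ɡ/ and /a/; rule 1 does not apply here → [f].
/a/ (between /f/ and /m/): before a voiced consonant, so rule 2 applies → [aː].
/m/ stays [m].
/d/ (between /m/ and /o/) is unaffected → [d].
/o/ (word-final): rule 2 targets it, but not before a voiced consonant → unchanged [o].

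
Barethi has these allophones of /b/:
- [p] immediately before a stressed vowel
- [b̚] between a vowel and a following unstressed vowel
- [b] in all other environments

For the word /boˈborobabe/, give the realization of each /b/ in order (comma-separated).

Occurrence 1 (position 1): no conditioning environment matches → elsewhere allophone [b].
Occurrence 2 (position 3): immediately before a stressed vowel → [p].
Occurrence 3 (position 7): between a vowel and a following unstressed vowel → [b̚].
Occurrence 4 (position 9): between a vowel and a following unstressed vowel → [b̚].

[b], [p], [b̚], [b̚]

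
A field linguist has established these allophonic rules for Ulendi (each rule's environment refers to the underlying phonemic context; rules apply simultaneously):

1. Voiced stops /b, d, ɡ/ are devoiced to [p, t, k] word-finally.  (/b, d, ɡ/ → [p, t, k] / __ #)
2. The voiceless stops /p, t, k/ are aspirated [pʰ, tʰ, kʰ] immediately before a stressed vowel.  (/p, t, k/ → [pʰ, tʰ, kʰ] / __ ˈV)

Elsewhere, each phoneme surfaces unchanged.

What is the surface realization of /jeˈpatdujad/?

/j/ stays [j].
/e/ (between /j/ and /p/) is unaffected → [e].
/p/ meets the environment for rule 2 (immediately before a stressed vowel) → [pʰ].
/a/ — not in any rule's target class → [a].
/t/ — between /a/ and /d/; rule 2 does not apply here → [t].
/d/ (between /t/ and /u/): rule 1 targets it, but not word-finally → unchanged [d].
/u/ stays [u].
/j/ stays [j].
/a/ (between /j/ and /d/): no rule targets it → [a].
/d/ meets the environment for rule 1 (word-finally) → [t].

[jeˈpʰatdujat]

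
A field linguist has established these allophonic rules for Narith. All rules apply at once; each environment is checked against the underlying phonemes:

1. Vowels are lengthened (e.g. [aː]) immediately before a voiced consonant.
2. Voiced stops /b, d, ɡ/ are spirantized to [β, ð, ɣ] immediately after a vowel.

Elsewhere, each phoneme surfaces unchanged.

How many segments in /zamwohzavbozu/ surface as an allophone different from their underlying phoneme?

Segments that undergo a rule: /a/ → [aː] (rule 1); /a/ → [aː] (rule 1); /o/ → [oː] (rule 1).
All other segments surface unchanged.

3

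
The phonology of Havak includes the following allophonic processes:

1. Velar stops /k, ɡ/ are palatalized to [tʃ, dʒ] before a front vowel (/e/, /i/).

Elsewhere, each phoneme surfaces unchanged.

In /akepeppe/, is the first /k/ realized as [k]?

No

/k/ (between /a/ and /e/) occurs before a front vowel → [tʃ] by rule 1.
The actual realization is [tʃ], not [k].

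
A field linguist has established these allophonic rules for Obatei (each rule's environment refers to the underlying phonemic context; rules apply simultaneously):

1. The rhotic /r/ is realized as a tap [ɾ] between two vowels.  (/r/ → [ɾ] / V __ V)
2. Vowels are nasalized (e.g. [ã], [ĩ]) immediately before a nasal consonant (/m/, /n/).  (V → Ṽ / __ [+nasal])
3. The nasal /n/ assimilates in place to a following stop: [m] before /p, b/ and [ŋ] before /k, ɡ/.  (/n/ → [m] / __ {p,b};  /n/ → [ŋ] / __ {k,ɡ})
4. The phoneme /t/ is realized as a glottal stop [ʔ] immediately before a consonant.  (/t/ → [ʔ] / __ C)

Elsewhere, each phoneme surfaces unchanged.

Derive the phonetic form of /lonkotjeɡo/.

[lõŋkoʔjeɡo]

/o/ meets the environment for rule 2 (before a nasal consonant) → [õ].
/n/ — between /o/ and /k/, before a labial or velar stop — surfaces as [ŋ] (rule 3).
/o/ (between /k/ and /t/) fails the environment for rule 2, so it stays [o].
/t/ meets the environment for rule 4 (immediately before a consonant) → [ʔ].
/e/ (between /j/ and /ɡ/) fails the environment for rule 2, so it stays [e].
/o/ — word-final; rule 2 does not apply here → [o].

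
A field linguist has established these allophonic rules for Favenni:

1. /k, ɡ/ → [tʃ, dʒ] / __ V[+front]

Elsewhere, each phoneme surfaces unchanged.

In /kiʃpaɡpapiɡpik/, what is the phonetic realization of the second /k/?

/k/ (word-final): rule 1 targets it, but not before a front vowel → unchanged [k].

[k]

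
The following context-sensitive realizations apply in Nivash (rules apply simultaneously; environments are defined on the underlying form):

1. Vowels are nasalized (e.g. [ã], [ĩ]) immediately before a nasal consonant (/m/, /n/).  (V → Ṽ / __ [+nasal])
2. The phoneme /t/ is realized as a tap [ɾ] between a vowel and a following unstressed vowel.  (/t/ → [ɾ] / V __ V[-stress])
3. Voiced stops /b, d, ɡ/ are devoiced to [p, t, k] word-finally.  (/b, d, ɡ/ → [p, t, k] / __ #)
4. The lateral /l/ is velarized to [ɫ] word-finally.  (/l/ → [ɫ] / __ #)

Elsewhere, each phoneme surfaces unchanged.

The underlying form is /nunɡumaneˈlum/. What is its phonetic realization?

/u/ (between /n/ and /n/) occurs before a nasal consonant → [ũ] by rule 1.
/ɡ/ (between /n/ and /u/) is in the target of rule 3 but the environment (word-finally) is not met → [ɡ].
/u/ — between /ɡ/ and /m/, before a nasal consonant — surfaces as [ũ] (rule 1).
/a/ meets the environment for rule 1 (before a nasal consonant) → [ã].
/e/ (between /n/ and /l/): rule 1 targets it, but not before a nasal consonant → unchanged [e].
/l/ (between /e/ and /u/) is in the target of rule 4 but the environment (word-finally) is not met → [l].
/u/ (between /l/ and /m/) occurs before a nasal consonant → [ũ] by rule 1.

[nũnɡũmãneˈlũm]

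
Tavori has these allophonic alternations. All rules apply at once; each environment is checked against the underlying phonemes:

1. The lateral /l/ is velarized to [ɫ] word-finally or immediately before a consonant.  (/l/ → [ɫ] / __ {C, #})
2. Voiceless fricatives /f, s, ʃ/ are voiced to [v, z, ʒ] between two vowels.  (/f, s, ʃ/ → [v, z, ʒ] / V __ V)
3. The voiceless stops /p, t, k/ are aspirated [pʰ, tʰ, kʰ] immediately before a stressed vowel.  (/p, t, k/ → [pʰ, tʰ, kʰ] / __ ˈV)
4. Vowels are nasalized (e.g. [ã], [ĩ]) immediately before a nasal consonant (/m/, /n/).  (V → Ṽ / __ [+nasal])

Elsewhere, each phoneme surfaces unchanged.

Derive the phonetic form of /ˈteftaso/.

/t/ meets the environment for rule 3 (immediately before a stressed vowel) → [tʰ].
/e/ — between /t/ and /f/; rule 4 does not apply here → [e].
/f/ (between /e/ and /t/) fails the environment for rule 2, so it stays [f].
/t/ (between /f/ and /a/) is in the target of rule 3 but the environment (immediately before a stressed vowel) is not met → [t].
/a/ (between /t/ and /s/): rule 4 targets it, but not before a nasal consonant → unchanged [a].
/s/ meets the environment for rule 2 (between two vowels) → [z].
/o/ (word-final) fails the environment for rule 4, so it stays [o].

[ˈtʰeftazo]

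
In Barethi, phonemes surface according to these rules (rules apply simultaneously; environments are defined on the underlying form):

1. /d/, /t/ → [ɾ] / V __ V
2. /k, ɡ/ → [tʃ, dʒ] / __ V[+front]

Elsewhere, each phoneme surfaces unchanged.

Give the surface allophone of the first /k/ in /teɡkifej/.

[tʃ]

/k/ meets the environment for rule 2 (before a front vowel) → [tʃ].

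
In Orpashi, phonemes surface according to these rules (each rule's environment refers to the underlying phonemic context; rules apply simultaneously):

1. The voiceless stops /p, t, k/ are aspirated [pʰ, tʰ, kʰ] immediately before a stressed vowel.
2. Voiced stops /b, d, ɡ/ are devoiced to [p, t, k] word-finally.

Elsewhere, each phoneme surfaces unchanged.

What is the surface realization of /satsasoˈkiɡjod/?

/t/ (between /a/ and /s/) is in the target of rule 1 but the environment (immediately before a stressed vowel) is not met → [t].
/k/ (between /o/ and /i/): immediately before a stressed vowel, so rule 1 applies → [kʰ].
/ɡ/ (between /i/ and /j/) fails the environment for rule 2, so it stays [ɡ].
Rule 2 applies to /d/ (word-final: word-finally) → [t].

[satsasoˈkʰiɡjot]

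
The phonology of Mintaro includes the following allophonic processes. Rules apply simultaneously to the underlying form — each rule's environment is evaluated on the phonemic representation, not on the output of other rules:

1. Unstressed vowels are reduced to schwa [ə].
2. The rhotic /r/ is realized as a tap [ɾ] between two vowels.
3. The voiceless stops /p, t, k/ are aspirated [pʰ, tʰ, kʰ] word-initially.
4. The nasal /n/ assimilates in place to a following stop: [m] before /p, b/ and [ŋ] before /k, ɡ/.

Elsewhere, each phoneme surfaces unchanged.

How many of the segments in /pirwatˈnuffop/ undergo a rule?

4

Segments that undergo a rule: /p/ → [pʰ] (rule 3); /i/ → [ə] (rule 1); /a/ → [ə] (rule 1); /o/ → [ə] (rule 1).
All other segments surface unchanged.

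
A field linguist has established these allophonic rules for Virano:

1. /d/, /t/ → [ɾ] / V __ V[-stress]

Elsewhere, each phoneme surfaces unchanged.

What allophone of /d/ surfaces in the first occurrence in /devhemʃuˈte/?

/d/ (word-initial) is in the target of rule 1 but the environment (between a vowel and a following unstressed vowel) is not met → [d].

[d]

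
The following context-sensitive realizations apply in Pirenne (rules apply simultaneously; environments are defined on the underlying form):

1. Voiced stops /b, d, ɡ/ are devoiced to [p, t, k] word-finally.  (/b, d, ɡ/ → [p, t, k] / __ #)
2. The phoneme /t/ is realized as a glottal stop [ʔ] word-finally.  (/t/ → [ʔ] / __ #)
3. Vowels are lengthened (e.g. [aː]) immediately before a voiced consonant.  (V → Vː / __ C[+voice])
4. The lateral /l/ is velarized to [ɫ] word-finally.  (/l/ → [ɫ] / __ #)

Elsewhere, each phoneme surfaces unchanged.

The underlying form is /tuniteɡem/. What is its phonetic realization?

[tuːniteːɡeːm]

/t/ (word-initial): rule 2 targets it, but not word-finally → unchanged [t].
/u/ (between /t/ and /n/): before a voiced consonant, so rule 3 applies → [uː].
/i/ (between /n/ and /t/): rule 3 targets it, but not before a voiced consonant → unchanged [i].
/t/ (between /i/ and /e/) fails the environment for rule 2, so it stays [t].
/e/ — between /t/ and /ɡ/, before a voiced consonant — surfaces as [eː] (rule 3).
/ɡ/ (between /e/ and /e/) fails the environment for rule 1, so it stays [ɡ].
/e/ (between /ɡ/ and /m/): before a voiced consonant, so rule 3 applies → [eː].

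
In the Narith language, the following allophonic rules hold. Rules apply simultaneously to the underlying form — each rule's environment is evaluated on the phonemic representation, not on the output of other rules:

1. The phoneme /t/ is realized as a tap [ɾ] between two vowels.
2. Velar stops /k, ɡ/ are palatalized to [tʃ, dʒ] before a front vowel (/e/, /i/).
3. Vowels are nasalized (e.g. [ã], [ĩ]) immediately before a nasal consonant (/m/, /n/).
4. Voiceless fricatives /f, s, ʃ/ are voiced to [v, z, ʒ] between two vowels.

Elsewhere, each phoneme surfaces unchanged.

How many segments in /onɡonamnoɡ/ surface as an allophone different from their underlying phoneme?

Segments that undergo a rule: /o/ → [õ] (rule 3); /o/ → [õ] (rule 3); /a/ → [ã] (rule 3).
All other segments surface unchanged.

3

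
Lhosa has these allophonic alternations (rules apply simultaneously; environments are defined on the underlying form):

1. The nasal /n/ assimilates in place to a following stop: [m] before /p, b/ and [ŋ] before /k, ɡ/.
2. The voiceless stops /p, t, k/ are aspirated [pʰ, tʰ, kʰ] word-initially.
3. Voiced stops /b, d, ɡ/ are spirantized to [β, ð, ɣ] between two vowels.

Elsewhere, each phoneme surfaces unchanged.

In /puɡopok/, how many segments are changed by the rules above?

Segments that undergo a rule: /p/ → [pʰ] (rule 2); /ɡ/ → [ɣ] (rule 3).
All other segments surface unchanged.

2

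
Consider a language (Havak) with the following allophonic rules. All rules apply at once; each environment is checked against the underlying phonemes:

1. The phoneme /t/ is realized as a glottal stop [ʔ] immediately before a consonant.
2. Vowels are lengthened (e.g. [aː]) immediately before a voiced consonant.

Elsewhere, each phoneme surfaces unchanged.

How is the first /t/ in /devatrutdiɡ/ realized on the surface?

[ʔ]

/t/ (between /a/ and /r/): immediately before a consonant, so rule 1 applies → [ʔ].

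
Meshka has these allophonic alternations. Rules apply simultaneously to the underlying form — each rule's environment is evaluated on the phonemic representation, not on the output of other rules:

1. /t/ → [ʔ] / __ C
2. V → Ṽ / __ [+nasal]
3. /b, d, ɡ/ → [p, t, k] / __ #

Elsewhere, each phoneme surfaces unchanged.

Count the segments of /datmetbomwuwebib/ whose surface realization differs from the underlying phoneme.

4

Segments that undergo a rule: /t/ → [ʔ] (rule 1); /t/ → [ʔ] (rule 1); /o/ → [õ] (rule 2); /b/ → [p] (rule 3).
All other segments surface unchanged.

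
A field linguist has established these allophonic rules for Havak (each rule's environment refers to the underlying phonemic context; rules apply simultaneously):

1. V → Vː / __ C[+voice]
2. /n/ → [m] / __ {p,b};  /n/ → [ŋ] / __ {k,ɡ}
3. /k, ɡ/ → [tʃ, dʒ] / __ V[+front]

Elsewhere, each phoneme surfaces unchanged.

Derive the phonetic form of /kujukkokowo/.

[kuːjukkokoːwo]

/k/ — word-initial; rule 3 does not apply here → [k].
/u/ (between /k/ and /j/): before a voiced consonant, so rule 1 applies → [uː].
/j/ (between /u/ and /u/) is unaffected → [j].
/u/ — between /j/ and /k/; rule 1 does not apply here → [u].
/k/ (between /u/ and /k/) is in the target of rule 3 but the environment (before a front vowel) is not met → [k].
/k/ (between /k/ and /o/) fails the environment for rule 3, so it stays [k].
/o/ (between /k/ and /k/) is in the target of rule 1 but the environment (before a voiced consonant) is not met → [o].
/k/ — between /o/ and /o/; rule 3 does not apply here → [k].
/o/ (between /k/ and /w/): before a voiced consonant, so rule 1 applies → [oː].
/w/ (between /o/ and /o/) is unaffected → [w].
/o/ (word-final) fails the environment for rule 1, so it stays [o].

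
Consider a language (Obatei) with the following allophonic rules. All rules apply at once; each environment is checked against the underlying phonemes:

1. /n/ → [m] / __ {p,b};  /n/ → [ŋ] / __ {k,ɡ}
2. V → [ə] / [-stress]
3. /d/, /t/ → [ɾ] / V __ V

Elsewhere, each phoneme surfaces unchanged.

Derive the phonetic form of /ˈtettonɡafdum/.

[ˈtettəŋɡəfdəm]

/t/ (word-initial) fails the environment for rule 3, so it stays [t].
/e/ (between /t/ and /t/) fails the environment for rule 2, so it stays [e].
/t/ (between /e/ and /t/) is in the target of rule 3 but the environment (between two vowels) is not met → [t].
/t/ — between /t/ and /o/; rule 3 does not apply here → [t].
/o/ meets the environment for rule 2 (in an unstressed syllable) → [ə].
/n/ (between /o/ and /ɡ/) occurs before a labial or velar stop → [ŋ] by rule 1.
/a/ (between /ɡ/ and /f/): in an unstressed syllable, so rule 2 applies → [ə].
/d/ (between /f/ and /u/): rule 3 targets it, but not between two vowels → unchanged [d].
/u/ meets the environment for rule 2 (in an unstressed syllable) → [ə].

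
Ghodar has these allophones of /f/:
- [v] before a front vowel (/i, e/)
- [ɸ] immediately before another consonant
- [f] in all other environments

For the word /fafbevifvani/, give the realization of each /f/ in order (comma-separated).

Occurrence 1 (position 1): no conditioning environment matches → elsewhere allophone [f].
Occurrence 2 (position 3): immediately before another consonant → [ɸ].
Occurrence 3 (position 8): immediately before another consonant → [ɸ].

[f], [ɸ], [ɸ]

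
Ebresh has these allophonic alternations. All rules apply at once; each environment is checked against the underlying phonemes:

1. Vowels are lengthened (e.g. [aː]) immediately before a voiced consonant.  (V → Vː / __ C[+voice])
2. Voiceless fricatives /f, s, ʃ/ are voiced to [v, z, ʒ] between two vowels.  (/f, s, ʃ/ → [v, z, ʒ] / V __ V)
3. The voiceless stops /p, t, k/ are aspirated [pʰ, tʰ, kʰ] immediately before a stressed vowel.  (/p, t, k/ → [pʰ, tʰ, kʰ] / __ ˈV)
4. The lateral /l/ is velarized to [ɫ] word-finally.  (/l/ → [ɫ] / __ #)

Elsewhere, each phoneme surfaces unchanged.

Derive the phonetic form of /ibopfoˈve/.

[iːbopfoːˈve]

/i/ (word-initial): before a voiced consonant, so rule 1 applies → [iː].
/b/ — not in any rule's target class → [b].
/o/ (between /b/ and /p/) is in the target of rule 1 but the environment (before a voiced consonant) is not met → [o].
/p/ — between /o/ and /f/; rule 3 does not apply here → [p].
/f/ (between /p/ and /o/): rule 2 targets it, but not between two vowels → unchanged [f].
/o/ (between /f/ and /v/) occurs before a voiced consonant → [oː] by rule 1.
/v/ — not in any rule's target class → [v].
/e/ (word-final) fails the environment for rule 1, so it stays [e].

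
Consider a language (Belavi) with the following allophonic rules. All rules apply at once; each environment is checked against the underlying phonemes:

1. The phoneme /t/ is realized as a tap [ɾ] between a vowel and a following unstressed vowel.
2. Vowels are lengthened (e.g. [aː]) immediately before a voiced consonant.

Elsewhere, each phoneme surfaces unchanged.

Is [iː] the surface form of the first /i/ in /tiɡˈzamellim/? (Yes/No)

Yes

/i/ (between /t/ and /ɡ/) occurs before a voiced consonant → [iː] by rule 2.
The actual realization is [iː], which matches [iː].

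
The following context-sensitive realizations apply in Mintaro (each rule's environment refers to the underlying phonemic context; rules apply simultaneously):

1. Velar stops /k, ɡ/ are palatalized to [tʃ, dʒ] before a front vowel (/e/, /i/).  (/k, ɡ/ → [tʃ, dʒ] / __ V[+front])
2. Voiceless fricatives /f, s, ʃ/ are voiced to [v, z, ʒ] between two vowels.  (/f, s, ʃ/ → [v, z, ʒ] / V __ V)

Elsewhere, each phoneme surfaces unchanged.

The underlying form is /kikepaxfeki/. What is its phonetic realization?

[tʃitʃepaxfetʃi]

/k/ (word-initial): before a front vowel, so rule 1 applies → [tʃ].
/i/ (between /k/ and /k/) is unaffected → [i].
/k/ (between /i/ and /e/): before a front vowel, so rule 1 applies → [tʃ].
/e/ — not in any rule's target class → [e].
/p/ (between /e/ and /a/): no rule targets it → [p].
/a/ (between /p/ and /x/): no rule targets it → [a].
/x/ stays [x].
/f/ (between /x/ and /e/) fails the environment for rule 2, so it stays [f].
/e/ stays [e].
Rule 1 applies to /k/ (between /e/ and /i/: before a front vowel) → [tʃ].
/i/ stays [i].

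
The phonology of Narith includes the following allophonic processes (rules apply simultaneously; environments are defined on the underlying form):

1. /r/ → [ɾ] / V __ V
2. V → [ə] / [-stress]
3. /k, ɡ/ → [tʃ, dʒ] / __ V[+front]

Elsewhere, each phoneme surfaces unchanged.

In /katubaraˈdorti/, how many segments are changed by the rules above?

Segments that undergo a rule: /a/ → [ə] (rule 2); /u/ → [ə] (rule 2); /a/ → [ə] (rule 2); /r/ → [ɾ] (rule 1); /a/ → [ə] (rule 2); /i/ → [ə] (rule 2).
All other segments surface unchanged.

6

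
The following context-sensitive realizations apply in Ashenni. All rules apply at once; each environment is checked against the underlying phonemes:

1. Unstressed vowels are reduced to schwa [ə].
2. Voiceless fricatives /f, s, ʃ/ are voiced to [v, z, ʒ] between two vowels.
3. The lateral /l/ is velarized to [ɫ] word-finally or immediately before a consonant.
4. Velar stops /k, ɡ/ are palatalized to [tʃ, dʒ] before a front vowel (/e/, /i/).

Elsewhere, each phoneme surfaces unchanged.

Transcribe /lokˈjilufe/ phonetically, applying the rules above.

[ləkˈjiləvə]

/l/ (word-initial) is in the target of rule 3 but the environment (word-finally or immediately before a consonant) is not met → [l].
Rule 1 applies to /o/ (between /l/ and /k/: in an unstressed syllable) → [ə].
/k/ (between /o/ and /j/) is in the target of rule 4 but the environment (before a front vowel) is not met → [k].
/j/ — not in any rule's target class → [j].
/i/ (between /j/ and /l/) is in the target of rule 1 but the environment (in an unstressed syllable) is not met → [i].
/l/ (between /i/ and /u/) is in the target of rule 3 but the environment (word-finally or immediately before a consonant) is not met → [l].
Rule 1 applies to /u/ (between /l/ and /f/: in an unstressed syllable) → [ə].
/f/ (between /u/ and /e/) occurs between two vowels → [v] by rule 2.
/e/ meets the environment for rule 1 (in an unstressed syllable) → [ə].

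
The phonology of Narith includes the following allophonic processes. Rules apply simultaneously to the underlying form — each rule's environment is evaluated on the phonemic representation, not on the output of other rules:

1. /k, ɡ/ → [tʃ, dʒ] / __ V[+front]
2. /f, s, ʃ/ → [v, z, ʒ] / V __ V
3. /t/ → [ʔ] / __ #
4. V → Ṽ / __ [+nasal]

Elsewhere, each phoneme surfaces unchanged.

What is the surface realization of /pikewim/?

[pitʃewĩm]

/p/ — not in any rule's target class → [p].
/i/ (between /p/ and /k/) fails the environment for rule 4, so it stays [i].
/k/ meets the environment for rule 1 (before a front vowel) → [tʃ].
/e/ — between /k/ and /w/; rule 4 does not apply here → [e].
/w/ (between /e/ and /i/) is unaffected → [w].
/i/ (between /w/ and /m/) occurs before a nasal consonant → [ĩ] by rule 4.
/m/ (word-final): no rule targets it → [m].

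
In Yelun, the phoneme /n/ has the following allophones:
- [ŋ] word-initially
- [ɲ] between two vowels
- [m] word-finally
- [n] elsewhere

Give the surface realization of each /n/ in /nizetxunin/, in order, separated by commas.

[ŋ], [ɲ], [m]

Occurrence 1 (position 1): word-initially → [ŋ].
Occurrence 2 (position 8): between two vowels → [ɲ].
Occurrence 3 (position 10): word-finally → [m].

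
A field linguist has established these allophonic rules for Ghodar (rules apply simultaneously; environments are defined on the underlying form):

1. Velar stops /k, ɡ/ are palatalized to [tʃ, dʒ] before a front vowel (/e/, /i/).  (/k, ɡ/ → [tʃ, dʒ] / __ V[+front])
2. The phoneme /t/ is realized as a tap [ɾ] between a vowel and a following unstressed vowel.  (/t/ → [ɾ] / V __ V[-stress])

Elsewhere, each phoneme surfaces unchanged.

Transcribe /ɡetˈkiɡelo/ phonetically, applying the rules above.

/ɡ/ (word-initial) occurs before a front vowel → [dʒ] by rule 1.
/e/ stays [e].
/t/ (between /e/ and /k/): rule 2 targets it, but not between a vowel and a following unstressed vowel → unchanged [t].
/k/ (between /t/ and /i/) occurs before a front vowel → [tʃ] by rule 1.
/i/ stays [i].
/ɡ/ — between /i/ and /e/, before a front vowel — surfaces as [dʒ] (rule 1).
/e/ (between /ɡ/ and /l/): no rule targets it → [e].
/l/ — not in any rule's target class → [l].
/o/ — not in any rule's target class → [o].

[dʒetˈtʃidʒelo]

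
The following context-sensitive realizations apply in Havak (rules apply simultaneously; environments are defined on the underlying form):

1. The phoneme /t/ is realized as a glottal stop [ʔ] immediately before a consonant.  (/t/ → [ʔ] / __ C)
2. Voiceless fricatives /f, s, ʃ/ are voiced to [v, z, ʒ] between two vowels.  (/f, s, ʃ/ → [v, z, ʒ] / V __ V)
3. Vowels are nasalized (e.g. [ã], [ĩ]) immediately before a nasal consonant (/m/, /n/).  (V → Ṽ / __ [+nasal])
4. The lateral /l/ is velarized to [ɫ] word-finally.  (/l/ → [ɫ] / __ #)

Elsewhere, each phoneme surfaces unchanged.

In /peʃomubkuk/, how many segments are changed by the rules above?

2

Segments that undergo a rule: /ʃ/ → [ʒ] (rule 2); /o/ → [õ] (rule 3).
All other segments surface unchanged.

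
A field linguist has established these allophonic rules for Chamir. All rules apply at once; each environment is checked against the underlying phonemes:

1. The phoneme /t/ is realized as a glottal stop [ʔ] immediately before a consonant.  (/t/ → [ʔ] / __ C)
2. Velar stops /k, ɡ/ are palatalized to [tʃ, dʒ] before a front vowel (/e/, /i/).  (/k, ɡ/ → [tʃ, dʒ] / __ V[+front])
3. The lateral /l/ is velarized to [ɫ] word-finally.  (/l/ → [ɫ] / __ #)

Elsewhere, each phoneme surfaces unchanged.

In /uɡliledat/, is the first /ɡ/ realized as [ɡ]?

/ɡ/ (between /u/ and /l/) fails the environment for rule 2, so it stays [ɡ].
The actual realization is [ɡ], which matches [ɡ].

Yes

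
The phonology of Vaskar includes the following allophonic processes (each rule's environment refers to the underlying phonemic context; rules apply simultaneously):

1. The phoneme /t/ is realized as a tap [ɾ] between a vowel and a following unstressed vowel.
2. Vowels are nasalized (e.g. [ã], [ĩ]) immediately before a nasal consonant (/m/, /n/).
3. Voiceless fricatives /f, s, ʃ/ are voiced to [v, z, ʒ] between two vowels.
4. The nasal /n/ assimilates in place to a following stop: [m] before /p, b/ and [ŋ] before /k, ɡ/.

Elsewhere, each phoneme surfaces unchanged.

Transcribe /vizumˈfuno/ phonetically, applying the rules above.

[vizũmˈfũno]

/v/ stays [v].
/i/ — between /v/ and /z/; rule 2 does not apply here → [i].
/z/ (between /i/ and /u/) is unaffected → [z].
/u/ (between /z/ and /m/) occurs before a nasal consonant → [ũ] by rule 2.
/m/ (between /u/ and /f/): no rule targets it → [m].
/f/ (between /m/ and /u/) fails the environment for rule 3, so it stays [f].
/u/ meets the environment for rule 2 (before a nasal consonant) → [ũ].
/n/ (between /u/ and /o/) is in the target of rule 4 but the environment (before a labial or velar stop) is not met → [n].
/o/ (word-final): rule 2 targets it, but not before a nasal consonant → unchanged [o].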